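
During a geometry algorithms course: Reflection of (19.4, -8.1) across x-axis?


Reflection over x-axis: (x,y) -> (x,-y)
(19.4, -8.1) -> (19.4, 8.1)

(19.4, 8.1)


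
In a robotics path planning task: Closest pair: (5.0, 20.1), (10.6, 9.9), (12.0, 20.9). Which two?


d(P0,P1) = 11.6362, d(P0,P2) = 7.0456, d(P1,P2) = 11.0887
Closest: P0 and P2

Closest pair: (5.0, 20.1) and (12.0, 20.9), distance = 7.0456


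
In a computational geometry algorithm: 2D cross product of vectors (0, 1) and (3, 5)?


u x v = u_x*v_y - u_y*v_x = 0*5 - 1*3
= 0 - 3 = -3

-3


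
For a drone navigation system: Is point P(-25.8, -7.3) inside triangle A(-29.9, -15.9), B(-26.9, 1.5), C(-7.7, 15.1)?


Cross products: AB x AP = -45.54, BC x BP = -183.92, CA x CP = -63.82
All same sign? yes

Yes, inside


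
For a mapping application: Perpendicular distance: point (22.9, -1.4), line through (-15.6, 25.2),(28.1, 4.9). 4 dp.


|cross product| = 380.87
|line direction| = sqrt(2321.78) = 48.1849
Distance = 380.87/sqrt(2321.78) = 7.9044

7.9044


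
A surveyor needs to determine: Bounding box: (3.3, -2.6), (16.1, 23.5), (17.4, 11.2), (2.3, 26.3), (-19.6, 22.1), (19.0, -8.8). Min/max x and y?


x range: [-19.6, 19]
y range: [-8.8, 26.3]
Bounding box: (-19.6,-8.8) to (19,26.3)

(-19.6,-8.8) to (19,26.3)


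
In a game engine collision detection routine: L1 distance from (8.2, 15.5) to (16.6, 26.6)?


|8.2-16.6| + |15.5-26.6| = 8.4 + 11.1 = 19.5

19.5


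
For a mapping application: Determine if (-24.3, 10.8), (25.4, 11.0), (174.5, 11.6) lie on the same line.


Cross product: (25.4-(-24.3))*(11.6-10.8) - (11-10.8)*(174.5-(-24.3))
= 0

Yes, collinear


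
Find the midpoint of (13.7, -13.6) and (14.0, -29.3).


M = ((13.7+14)/2, ((-13.6)+(-29.3))/2)
= (13.85, -21.45)

(13.85, -21.45)


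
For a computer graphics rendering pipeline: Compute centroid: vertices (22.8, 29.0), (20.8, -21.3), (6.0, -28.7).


Centroid = ((x_A+x_B+x_C)/3, (y_A+y_B+y_C)/3)
= ((22.8+20.8+6)/3, (29+(-21.3)+(-28.7))/3)
= (16.5333, -7)

(16.5333, -7)


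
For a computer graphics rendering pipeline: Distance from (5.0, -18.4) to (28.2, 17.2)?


dx=23.2, dy=35.6
d^2 = 23.2^2 + 35.6^2 = 1805.6
d = sqrt(1805.6) = 42.4924

42.4924


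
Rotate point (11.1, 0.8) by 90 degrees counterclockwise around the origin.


90° CCW: (x,y) -> (-y, x)
(11.1,0.8) -> (-0.8, 11.1)

(-0.8, 11.1)


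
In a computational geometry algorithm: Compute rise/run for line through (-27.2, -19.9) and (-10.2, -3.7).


slope = (y2-y1)/(x2-x1) = ((-3.7)-(-19.9))/((-10.2)-(-27.2)) = 16.2/17 = 0.9529

0.9529


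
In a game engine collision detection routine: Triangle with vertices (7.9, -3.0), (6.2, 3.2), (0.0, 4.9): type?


Side lengths squared: AB^2=41.33, BC^2=41.33, CA^2=124.82
Sorted: [41.33, 41.33, 124.82]
By sides: Isosceles, By angles: Obtuse

Isosceles, Obtuse


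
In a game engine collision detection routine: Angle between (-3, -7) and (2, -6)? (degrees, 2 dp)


u.v = 36, |u| = sqrt(58) = 7.6158, |v| = sqrt(40) = 6.3246
cos(theta) = u.v/(|u||v|) = 36/sqrt(2320) = 0.747409
theta = acos(0.747409) = 41.63 degrees

41.63 degrees


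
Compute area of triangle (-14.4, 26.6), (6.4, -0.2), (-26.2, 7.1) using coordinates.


Area = |x_A(y_B-y_C) + x_B(y_C-y_A) + x_C(y_A-y_B)|/2
= |105.12 + (-124.8) + (-702.16)|/2
= 721.84/2 = 360.92

360.92


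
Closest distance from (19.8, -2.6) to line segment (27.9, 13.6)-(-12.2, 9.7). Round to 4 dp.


Project P onto AB: t = 0.239 (clamped to [0,1])
Closest point on segment: (18.3151, 12.6678)
Distance: 15.3398

15.3398


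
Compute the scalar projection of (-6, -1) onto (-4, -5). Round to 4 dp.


u.v = 29, |v| = sqrt(41) = 6.4031
Scalar projection = u.v / |v| = 29 / sqrt(41) = 4.529

4.529


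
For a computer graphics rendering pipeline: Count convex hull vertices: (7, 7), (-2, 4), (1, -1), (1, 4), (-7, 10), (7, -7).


Convex hull vertices (CCW): (-7, 10), (1, -1), (7, -7), (7, 7)
Count = 4

4


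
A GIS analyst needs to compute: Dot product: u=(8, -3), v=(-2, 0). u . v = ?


u . v = u_x*v_x + u_y*v_y = 8*(-2) + (-3)*0
= (-16) + 0 = -16

-16


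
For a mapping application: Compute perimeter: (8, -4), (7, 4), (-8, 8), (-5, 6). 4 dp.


Sides: (8, -4)->(7, 4): sqrt(65) = 8.062258, (7, 4)->(-8, 8): sqrt(241) = 15.524175, (-8, 8)->(-5, 6): sqrt(13) = 3.605551, (-5, 6)->(8, -4): sqrt(269) = 16.401219
Sum = 43.593203
Perimeter = 43.5932

43.5932


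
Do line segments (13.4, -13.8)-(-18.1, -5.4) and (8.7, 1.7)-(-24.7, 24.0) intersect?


Cross products: d1=412.89, d2=834.78, d3=-448.77, d4=-870.66
d1*d2 < 0 and d3*d4 < 0? no

No, they don't intersect


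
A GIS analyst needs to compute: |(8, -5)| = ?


|u| = sqrt(8^2 + (-5)^2) = sqrt(89) = 9.434

9.434


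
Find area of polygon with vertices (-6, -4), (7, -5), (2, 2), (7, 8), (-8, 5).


Shoelace sum: ((-6)*(-5) - 7*(-4)) + (7*2 - 2*(-5)) + (2*8 - 7*2) + (7*5 - (-8)*8) + ((-8)*(-4) - (-6)*5)
= 245
Area = |245|/2 = 122.5

122.5


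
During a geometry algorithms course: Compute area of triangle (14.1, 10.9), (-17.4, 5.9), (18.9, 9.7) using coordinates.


Area = |x_A(y_B-y_C) + x_B(y_C-y_A) + x_C(y_A-y_B)|/2
= |(-53.58) + 20.88 + 94.5|/2
= 61.8/2 = 30.9

30.9


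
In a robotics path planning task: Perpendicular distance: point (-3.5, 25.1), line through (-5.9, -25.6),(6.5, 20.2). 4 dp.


|cross product| = 518.76
|line direction| = sqrt(2251.4) = 47.4489
Distance = 518.76/sqrt(2251.4) = 10.933

10.933


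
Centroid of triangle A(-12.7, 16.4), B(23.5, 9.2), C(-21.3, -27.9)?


Centroid = ((x_A+x_B+x_C)/3, (y_A+y_B+y_C)/3)
= (((-12.7)+23.5+(-21.3))/3, (16.4+9.2+(-27.9))/3)
= (-3.5, -0.7667)

(-3.5, -0.7667)


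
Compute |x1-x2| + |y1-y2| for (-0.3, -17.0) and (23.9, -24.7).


|(-0.3)-23.9| + |(-17)-(-24.7)| = 24.2 + 7.7 = 31.9

31.9


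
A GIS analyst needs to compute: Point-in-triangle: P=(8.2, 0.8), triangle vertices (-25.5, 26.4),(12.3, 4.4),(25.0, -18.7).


Cross products: AB x AP = -226.28, BC x BP = -140.43, CA x CP = -227.07
All same sign? yes

Yes, inside


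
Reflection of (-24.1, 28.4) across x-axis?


Reflection over x-axis: (x,y) -> (x,-y)
(-24.1, 28.4) -> (-24.1, -28.4)

(-24.1, -28.4)


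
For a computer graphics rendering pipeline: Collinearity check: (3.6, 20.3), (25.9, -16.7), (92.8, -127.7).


Cross product: (25.9-3.6)*((-127.7)-20.3) - ((-16.7)-20.3)*(92.8-3.6)
= 0

Yes, collinear


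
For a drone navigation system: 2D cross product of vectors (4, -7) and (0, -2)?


u x v = u_x*v_y - u_y*v_x = 4*(-2) - (-7)*0
= (-8) - 0 = -8

-8


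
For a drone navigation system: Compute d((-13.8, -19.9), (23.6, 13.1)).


dx=37.4, dy=33
d^2 = 37.4^2 + 33^2 = 2487.76
d = sqrt(2487.76) = 49.8774

49.8774


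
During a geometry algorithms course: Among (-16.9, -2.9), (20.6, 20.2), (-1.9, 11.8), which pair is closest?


d(P0,P1) = 44.0438, d(P0,P2) = 21.0021, d(P1,P2) = 24.0169
Closest: P0 and P2

Closest pair: (-16.9, -2.9) and (-1.9, 11.8), distance = 21.0021


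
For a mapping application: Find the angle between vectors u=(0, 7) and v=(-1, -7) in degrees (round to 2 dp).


u.v = -49, |u| = sqrt(49) = 7, |v| = sqrt(50) = 7.0711
cos(theta) = u.v/(|u||v|) = -49/sqrt(2450) = -0.989949
theta = acos(-0.989949) = 171.87 degrees

171.87 degrees


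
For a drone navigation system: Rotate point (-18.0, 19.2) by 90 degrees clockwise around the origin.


90° CW: (x,y) -> (y, -x)
(-18,19.2) -> (19.2, 18)

(19.2, 18)


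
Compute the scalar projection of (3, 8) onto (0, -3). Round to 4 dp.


u.v = -24, |v| = sqrt(9) = 3
Scalar projection = u.v / |v| = -24 / sqrt(9) = -8

-8


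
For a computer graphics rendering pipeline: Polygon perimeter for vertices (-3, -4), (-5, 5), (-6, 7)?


Sides: (-3, -4)->(-5, 5): sqrt(85) = 9.219544, (-5, 5)->(-6, 7): sqrt(5) = 2.236068, (-6, 7)->(-3, -4): sqrt(130) = 11.401754
Sum = 22.857366
Perimeter = 22.8574

22.8574


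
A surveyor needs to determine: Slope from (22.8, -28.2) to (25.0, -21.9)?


slope = (y2-y1)/(x2-x1) = ((-21.9)-(-28.2))/(25-22.8) = 6.3/2.2 = 2.8636

2.8636


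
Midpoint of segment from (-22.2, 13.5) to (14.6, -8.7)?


M = (((-22.2)+14.6)/2, (13.5+(-8.7))/2)
= (-3.8, 2.4)

(-3.8, 2.4)


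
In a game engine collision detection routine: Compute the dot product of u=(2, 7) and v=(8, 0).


u . v = u_x*v_x + u_y*v_y = 2*8 + 7*0
= 16 + 0 = 16

16


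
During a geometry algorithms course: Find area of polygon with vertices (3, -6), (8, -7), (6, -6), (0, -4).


Shoelace sum: (3*(-7) - 8*(-6)) + (8*(-6) - 6*(-7)) + (6*(-4) - 0*(-6)) + (0*(-6) - 3*(-4))
= 9
Area = |9|/2 = 4.5

4.5


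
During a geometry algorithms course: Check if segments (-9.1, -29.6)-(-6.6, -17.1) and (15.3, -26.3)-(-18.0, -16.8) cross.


Cross products: d1=341.69, d2=-98.31, d3=-296.75, d4=143.25
d1*d2 < 0 and d3*d4 < 0? yes

Yes, they intersect


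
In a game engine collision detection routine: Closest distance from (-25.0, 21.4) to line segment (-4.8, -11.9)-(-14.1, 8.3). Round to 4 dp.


Project P onto AB: t = 1 (clamped to [0,1])
Closest point on segment: (-14.1, 8.3)
Distance: 17.0417

17.0417


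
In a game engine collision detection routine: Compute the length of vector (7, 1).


|u| = sqrt(7^2 + 1^2) = sqrt(50) = 7.0711

7.0711


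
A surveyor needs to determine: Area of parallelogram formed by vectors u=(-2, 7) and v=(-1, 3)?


|u x v| = |(-2)*3 - 7*(-1)|
= |(-6) - (-7)| = 1

1


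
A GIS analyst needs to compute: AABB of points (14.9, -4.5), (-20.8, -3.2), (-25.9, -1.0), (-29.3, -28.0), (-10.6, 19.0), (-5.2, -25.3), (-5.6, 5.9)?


x range: [-29.3, 14.9]
y range: [-28, 19]
Bounding box: (-29.3,-28) to (14.9,19)

(-29.3,-28) to (14.9,19)


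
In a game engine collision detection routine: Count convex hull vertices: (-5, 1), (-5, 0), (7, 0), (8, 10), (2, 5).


Convex hull vertices (CCW): (-5, 0), (7, 0), (8, 10), (-5, 1)
Count = 4

4


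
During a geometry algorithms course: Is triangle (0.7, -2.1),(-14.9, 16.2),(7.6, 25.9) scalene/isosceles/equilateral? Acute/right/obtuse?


Side lengths squared: AB^2=578.25, BC^2=600.34, CA^2=831.61
Sorted: [578.25, 600.34, 831.61]
By sides: Scalene, By angles: Acute

Scalene, Acute


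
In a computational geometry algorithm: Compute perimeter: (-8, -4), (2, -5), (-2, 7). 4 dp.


Sides: (-8, -4)->(2, -5): sqrt(101) = 10.049876, (2, -5)->(-2, 7): sqrt(160) = 12.649111, (-2, 7)->(-8, -4): sqrt(157) = 12.529964
Sum = 35.228951
Perimeter = 35.229

35.229


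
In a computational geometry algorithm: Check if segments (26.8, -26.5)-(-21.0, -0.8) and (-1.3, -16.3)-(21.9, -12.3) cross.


Cross products: d1=-349.04, d2=438.4, d3=234.61, d4=-552.83
d1*d2 < 0 and d3*d4 < 0? yes

Yes, they intersect


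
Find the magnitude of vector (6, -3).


|u| = sqrt(6^2 + (-3)^2) = sqrt(45) = 6.7082

6.7082


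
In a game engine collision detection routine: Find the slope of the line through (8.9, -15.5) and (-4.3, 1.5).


slope = (y2-y1)/(x2-x1) = (1.5-(-15.5))/((-4.3)-8.9) = 17/(-13.2) = -1.2879

-1.2879


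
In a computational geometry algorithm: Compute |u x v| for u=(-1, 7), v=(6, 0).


|u x v| = |(-1)*0 - 7*6|
= |0 - 42| = 42

42


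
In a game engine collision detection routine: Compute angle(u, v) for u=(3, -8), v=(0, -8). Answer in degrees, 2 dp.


u.v = 64, |u| = sqrt(73) = 8.544, |v| = sqrt(64) = 8
cos(theta) = u.v/(|u||v|) = 64/sqrt(4672) = 0.936329
theta = acos(0.936329) = 20.56 degrees

20.56 degrees


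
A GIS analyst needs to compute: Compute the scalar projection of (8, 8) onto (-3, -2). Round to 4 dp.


u.v = -40, |v| = sqrt(13) = 3.6056
Scalar projection = u.v / |v| = -40 / sqrt(13) = -11.094

-11.094


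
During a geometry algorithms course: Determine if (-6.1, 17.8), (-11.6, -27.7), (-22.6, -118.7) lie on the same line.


Cross product: ((-11.6)-(-6.1))*((-118.7)-17.8) - ((-27.7)-17.8)*((-22.6)-(-6.1))
= 0

Yes, collinear


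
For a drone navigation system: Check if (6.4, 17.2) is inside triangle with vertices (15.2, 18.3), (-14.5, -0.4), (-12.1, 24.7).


Cross products: AB x AP = -131.89, BC x BP = -482.35, CA x CP = -86.35
All same sign? yes

Yes, inside


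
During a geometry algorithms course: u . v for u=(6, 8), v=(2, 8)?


u . v = u_x*v_x + u_y*v_y = 6*2 + 8*8
= 12 + 64 = 76

76


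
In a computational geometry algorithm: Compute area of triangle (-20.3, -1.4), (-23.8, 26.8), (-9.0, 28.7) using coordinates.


Area = |x_A(y_B-y_C) + x_B(y_C-y_A) + x_C(y_A-y_B)|/2
= |38.57 + (-716.38) + 253.8|/2
= 424.01/2 = 212.005

212.005


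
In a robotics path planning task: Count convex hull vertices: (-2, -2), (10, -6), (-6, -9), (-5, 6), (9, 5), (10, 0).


Convex hull vertices (CCW): (-6, -9), (10, -6), (10, 0), (9, 5), (-5, 6)
Count = 5

5


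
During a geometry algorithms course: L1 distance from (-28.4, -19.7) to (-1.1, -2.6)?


|(-28.4)-(-1.1)| + |(-19.7)-(-2.6)| = 27.3 + 17.1 = 44.4

44.4


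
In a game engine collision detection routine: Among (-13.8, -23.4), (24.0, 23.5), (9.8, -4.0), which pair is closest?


d(P0,P1) = 60.2366, d(P0,P2) = 30.5503, d(P1,P2) = 30.9498
Closest: P0 and P2

Closest pair: (-13.8, -23.4) and (9.8, -4.0), distance = 30.5503


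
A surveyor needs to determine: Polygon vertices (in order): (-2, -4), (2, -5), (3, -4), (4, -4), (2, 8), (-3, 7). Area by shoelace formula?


Shoelace sum: ((-2)*(-5) - 2*(-4)) + (2*(-4) - 3*(-5)) + (3*(-4) - 4*(-4)) + (4*8 - 2*(-4)) + (2*7 - (-3)*8) + ((-3)*(-4) - (-2)*7)
= 133
Area = |133|/2 = 66.5

66.5


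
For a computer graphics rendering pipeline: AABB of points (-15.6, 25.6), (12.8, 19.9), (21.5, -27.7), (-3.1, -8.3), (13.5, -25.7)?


x range: [-15.6, 21.5]
y range: [-27.7, 25.6]
Bounding box: (-15.6,-27.7) to (21.5,25.6)

(-15.6,-27.7) to (21.5,25.6)


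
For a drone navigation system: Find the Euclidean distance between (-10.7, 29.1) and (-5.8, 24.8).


dx=4.9, dy=-4.3
d^2 = 4.9^2 + (-4.3)^2 = 42.5
d = sqrt(42.5) = 6.5192

6.5192


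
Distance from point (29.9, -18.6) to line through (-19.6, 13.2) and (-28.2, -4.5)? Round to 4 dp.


|cross product| = 1149.63
|line direction| = sqrt(387.25) = 19.6787
Distance = 1149.63/sqrt(387.25) = 58.4201

58.4201


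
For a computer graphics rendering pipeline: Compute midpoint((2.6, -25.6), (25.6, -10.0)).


M = ((2.6+25.6)/2, ((-25.6)+(-10))/2)
= (14.1, -17.8)

(14.1, -17.8)


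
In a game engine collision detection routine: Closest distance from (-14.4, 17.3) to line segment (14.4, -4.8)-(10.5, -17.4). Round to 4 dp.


Project P onto AB: t = 0 (clamped to [0,1])
Closest point on segment: (14.4, -4.8)
Distance: 36.3022

36.3022


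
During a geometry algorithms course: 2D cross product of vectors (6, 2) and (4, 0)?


u x v = u_x*v_y - u_y*v_x = 6*0 - 2*4
= 0 - 8 = -8

-8


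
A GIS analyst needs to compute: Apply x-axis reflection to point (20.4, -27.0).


Reflection over x-axis: (x,y) -> (x,-y)
(20.4, -27) -> (20.4, 27)

(20.4, 27)


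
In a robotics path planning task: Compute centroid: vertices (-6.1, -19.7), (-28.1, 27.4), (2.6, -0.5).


Centroid = ((x_A+x_B+x_C)/3, (y_A+y_B+y_C)/3)
= (((-6.1)+(-28.1)+2.6)/3, ((-19.7)+27.4+(-0.5))/3)
= (-10.5333, 2.4)

(-10.5333, 2.4)


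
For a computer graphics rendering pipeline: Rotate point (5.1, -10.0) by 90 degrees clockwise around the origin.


90° CW: (x,y) -> (y, -x)
(5.1,-10) -> (-10, -5.1)

(-10, -5.1)


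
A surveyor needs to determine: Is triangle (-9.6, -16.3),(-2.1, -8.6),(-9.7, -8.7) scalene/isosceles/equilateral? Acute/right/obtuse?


Side lengths squared: AB^2=115.54, BC^2=57.77, CA^2=57.77
Sorted: [57.77, 57.77, 115.54]
By sides: Isosceles, By angles: Right

Isosceles, Right


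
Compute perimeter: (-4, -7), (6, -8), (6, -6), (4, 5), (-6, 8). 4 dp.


Sides: (-4, -7)->(6, -8): sqrt(101) = 10.049876, (6, -8)->(6, -6): sqrt(4) = 2, (6, -6)->(4, 5): sqrt(125) = 11.18034, (4, 5)->(-6, 8): sqrt(109) = 10.440307, (-6, 8)->(-4, -7): sqrt(229) = 15.132746
Sum = 48.803269
Perimeter = 48.8033

48.8033


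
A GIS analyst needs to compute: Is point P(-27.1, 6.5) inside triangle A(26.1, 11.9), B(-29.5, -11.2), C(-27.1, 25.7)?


Cross products: AB x AP = -928.68, BC x BP = -46.08, CA x CP = -1021.44
All same sign? yes

Yes, inside


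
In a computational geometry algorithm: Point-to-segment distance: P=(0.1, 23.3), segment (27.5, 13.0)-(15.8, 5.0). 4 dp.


Project P onto AB: t = 1 (clamped to [0,1])
Closest point on segment: (15.8, 5)
Distance: 24.1118

24.1118


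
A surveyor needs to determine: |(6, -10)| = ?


|u| = sqrt(6^2 + (-10)^2) = sqrt(136) = 11.6619

11.6619


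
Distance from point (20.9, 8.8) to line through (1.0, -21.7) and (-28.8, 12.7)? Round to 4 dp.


|cross product| = 1593.46
|line direction| = sqrt(2071.4) = 45.5126
Distance = 1593.46/sqrt(2071.4) = 35.0114

35.0114


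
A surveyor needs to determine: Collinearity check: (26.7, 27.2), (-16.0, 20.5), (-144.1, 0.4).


Cross product: ((-16)-26.7)*(0.4-27.2) - (20.5-27.2)*((-144.1)-26.7)
= 0

Yes, collinear


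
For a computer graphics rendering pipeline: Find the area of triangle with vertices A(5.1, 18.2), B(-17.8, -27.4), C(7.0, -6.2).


Area = |x_A(y_B-y_C) + x_B(y_C-y_A) + x_C(y_A-y_B)|/2
= |(-108.12) + 434.32 + 319.2|/2
= 645.4/2 = 322.7

322.7


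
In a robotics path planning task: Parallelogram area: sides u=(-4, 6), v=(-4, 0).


|u x v| = |(-4)*0 - 6*(-4)|
= |0 - (-24)| = 24

24


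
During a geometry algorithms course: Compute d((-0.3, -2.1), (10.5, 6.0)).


dx=10.8, dy=8.1
d^2 = 10.8^2 + 8.1^2 = 182.25
d = sqrt(182.25) = 13.5

13.5


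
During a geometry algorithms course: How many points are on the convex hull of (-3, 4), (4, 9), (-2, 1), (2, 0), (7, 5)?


Convex hull vertices (CCW): (-3, 4), (-2, 1), (2, 0), (7, 5), (4, 9)
Count = 5

5


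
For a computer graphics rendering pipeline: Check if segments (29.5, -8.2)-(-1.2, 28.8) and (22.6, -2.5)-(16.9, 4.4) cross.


Cross products: d1=-15.12, d2=-14.19, d3=80.31, d4=79.38
d1*d2 < 0 and d3*d4 < 0? no

No, they don't intersect


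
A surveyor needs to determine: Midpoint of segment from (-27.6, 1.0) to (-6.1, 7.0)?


M = (((-27.6)+(-6.1))/2, (1+7)/2)
= (-16.85, 4)

(-16.85, 4)


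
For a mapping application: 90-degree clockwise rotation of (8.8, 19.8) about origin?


90° CW: (x,y) -> (y, -x)
(8.8,19.8) -> (19.8, -8.8)

(19.8, -8.8)


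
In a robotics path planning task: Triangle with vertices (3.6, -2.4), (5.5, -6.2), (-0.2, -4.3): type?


Side lengths squared: AB^2=18.05, BC^2=36.1, CA^2=18.05
Sorted: [18.05, 18.05, 36.1]
By sides: Isosceles, By angles: Right

Isosceles, Right


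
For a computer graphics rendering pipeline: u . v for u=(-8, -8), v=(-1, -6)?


u . v = u_x*v_x + u_y*v_y = (-8)*(-1) + (-8)*(-6)
= 8 + 48 = 56

56


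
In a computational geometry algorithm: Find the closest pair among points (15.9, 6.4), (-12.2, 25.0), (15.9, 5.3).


d(P0,P1) = 33.6982, d(P0,P2) = 1.1, d(P1,P2) = 34.3176
Closest: P0 and P2

Closest pair: (15.9, 6.4) and (15.9, 5.3), distance = 1.1


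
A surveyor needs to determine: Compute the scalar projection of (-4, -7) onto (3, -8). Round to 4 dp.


u.v = 44, |v| = sqrt(73) = 8.544
Scalar projection = u.v / |v| = 44 / sqrt(73) = 5.1498

5.1498


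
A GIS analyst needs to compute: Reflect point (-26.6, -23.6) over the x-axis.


Reflection over x-axis: (x,y) -> (x,-y)
(-26.6, -23.6) -> (-26.6, 23.6)

(-26.6, 23.6)


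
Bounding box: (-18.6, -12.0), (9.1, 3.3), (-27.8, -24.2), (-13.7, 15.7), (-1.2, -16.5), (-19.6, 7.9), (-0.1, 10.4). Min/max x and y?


x range: [-27.8, 9.1]
y range: [-24.2, 15.7]
Bounding box: (-27.8,-24.2) to (9.1,15.7)

(-27.8,-24.2) to (9.1,15.7)


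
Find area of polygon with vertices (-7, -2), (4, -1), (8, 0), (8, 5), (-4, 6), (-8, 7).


Shoelace sum: ((-7)*(-1) - 4*(-2)) + (4*0 - 8*(-1)) + (8*5 - 8*0) + (8*6 - (-4)*5) + ((-4)*7 - (-8)*6) + ((-8)*(-2) - (-7)*7)
= 216
Area = |216|/2 = 108

108


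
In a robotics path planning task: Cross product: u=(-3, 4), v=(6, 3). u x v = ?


u x v = u_x*v_y - u_y*v_x = (-3)*3 - 4*6
= (-9) - 24 = -33

-33


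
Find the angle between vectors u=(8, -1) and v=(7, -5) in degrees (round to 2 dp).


u.v = 61, |u| = sqrt(65) = 8.0623, |v| = sqrt(74) = 8.6023
cos(theta) = u.v/(|u||v|) = 61/sqrt(4810) = 0.879543
theta = acos(0.879543) = 28.41 degrees

28.41 degrees


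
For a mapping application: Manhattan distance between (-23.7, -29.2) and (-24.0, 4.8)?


|(-23.7)-(-24)| + |(-29.2)-4.8| = 0.3 + 34 = 34.3

34.3


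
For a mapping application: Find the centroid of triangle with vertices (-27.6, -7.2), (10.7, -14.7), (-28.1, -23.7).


Centroid = ((x_A+x_B+x_C)/3, (y_A+y_B+y_C)/3)
= (((-27.6)+10.7+(-28.1))/3, ((-7.2)+(-14.7)+(-23.7))/3)
= (-15, -15.2)

(-15, -15.2)


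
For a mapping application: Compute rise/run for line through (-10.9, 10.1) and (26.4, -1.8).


slope = (y2-y1)/(x2-x1) = ((-1.8)-10.1)/(26.4-(-10.9)) = (-11.9)/37.3 = -0.319

-0.319


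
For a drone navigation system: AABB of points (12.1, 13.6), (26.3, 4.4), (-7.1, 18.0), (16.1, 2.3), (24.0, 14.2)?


x range: [-7.1, 26.3]
y range: [2.3, 18]
Bounding box: (-7.1,2.3) to (26.3,18)

(-7.1,2.3) to (26.3,18)


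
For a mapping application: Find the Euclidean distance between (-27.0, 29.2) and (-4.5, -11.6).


dx=22.5, dy=-40.8
d^2 = 22.5^2 + (-40.8)^2 = 2170.89
d = sqrt(2170.89) = 46.5928

46.5928


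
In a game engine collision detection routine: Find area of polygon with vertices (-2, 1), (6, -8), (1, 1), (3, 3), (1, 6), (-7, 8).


Shoelace sum: ((-2)*(-8) - 6*1) + (6*1 - 1*(-8)) + (1*3 - 3*1) + (3*6 - 1*3) + (1*8 - (-7)*6) + ((-7)*1 - (-2)*8)
= 98
Area = |98|/2 = 49

49


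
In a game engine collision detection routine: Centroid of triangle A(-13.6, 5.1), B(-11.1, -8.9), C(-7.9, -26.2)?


Centroid = ((x_A+x_B+x_C)/3, (y_A+y_B+y_C)/3)
= (((-13.6)+(-11.1)+(-7.9))/3, (5.1+(-8.9)+(-26.2))/3)
= (-10.8667, -10)

(-10.8667, -10)


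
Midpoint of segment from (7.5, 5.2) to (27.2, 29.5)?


M = ((7.5+27.2)/2, (5.2+29.5)/2)
= (17.35, 17.35)

(17.35, 17.35)


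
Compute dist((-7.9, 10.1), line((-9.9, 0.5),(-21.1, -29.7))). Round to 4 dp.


|cross product| = 47.12
|line direction| = sqrt(1037.48) = 32.2099
Distance = 47.12/sqrt(1037.48) = 1.4629

1.4629


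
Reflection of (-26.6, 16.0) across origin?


Reflection over origin: (x,y) -> (-x,-y)
(-26.6, 16) -> (26.6, -16)

(26.6, -16)


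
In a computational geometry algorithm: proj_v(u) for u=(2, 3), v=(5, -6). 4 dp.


u.v = -8, |v| = sqrt(61) = 7.8102
Scalar projection = u.v / |v| = -8 / sqrt(61) = -1.0243

-1.0243


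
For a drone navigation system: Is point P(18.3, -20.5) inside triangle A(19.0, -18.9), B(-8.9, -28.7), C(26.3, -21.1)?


Cross products: AB x AP = 37.78, BC x BP = 81.92, CA x CP = 13.22
All same sign? yes

Yes, inside


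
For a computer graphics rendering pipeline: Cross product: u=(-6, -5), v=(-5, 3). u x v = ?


u x v = u_x*v_y - u_y*v_x = (-6)*3 - (-5)*(-5)
= (-18) - 25 = -43

-43


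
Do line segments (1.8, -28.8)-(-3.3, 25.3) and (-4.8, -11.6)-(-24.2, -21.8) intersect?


Cross products: d1=401, d2=-700.56, d3=269.34, d4=1370.9
d1*d2 < 0 and d3*d4 < 0? no

No, they don't intersect


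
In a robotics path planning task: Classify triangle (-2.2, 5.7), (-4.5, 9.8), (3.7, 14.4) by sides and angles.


Side lengths squared: AB^2=22.1, BC^2=88.4, CA^2=110.5
Sorted: [22.1, 88.4, 110.5]
By sides: Scalene, By angles: Right

Scalene, Right


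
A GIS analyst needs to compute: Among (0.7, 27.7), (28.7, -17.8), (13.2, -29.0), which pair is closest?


d(P0,P1) = 53.4252, d(P0,P2) = 58.0615, d(P1,P2) = 19.123
Closest: P1 and P2

Closest pair: (28.7, -17.8) and (13.2, -29.0), distance = 19.123


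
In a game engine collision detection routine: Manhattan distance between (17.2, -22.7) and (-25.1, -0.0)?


|17.2-(-25.1)| + |(-22.7)-0| = 42.3 + 22.7 = 65

65


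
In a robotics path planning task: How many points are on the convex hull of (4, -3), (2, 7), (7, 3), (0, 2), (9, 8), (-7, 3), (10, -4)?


Convex hull vertices (CCW): (-7, 3), (4, -3), (10, -4), (9, 8), (2, 7)
Count = 5

5


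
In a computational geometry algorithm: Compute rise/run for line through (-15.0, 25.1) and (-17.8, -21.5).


slope = (y2-y1)/(x2-x1) = ((-21.5)-25.1)/((-17.8)-(-15)) = (-46.6)/(-2.8) = 16.6429

16.6429


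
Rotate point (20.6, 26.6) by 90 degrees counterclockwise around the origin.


90° CCW: (x,y) -> (-y, x)
(20.6,26.6) -> (-26.6, 20.6)

(-26.6, 20.6)


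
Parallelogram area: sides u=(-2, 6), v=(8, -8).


|u x v| = |(-2)*(-8) - 6*8|
= |16 - 48| = 32

32


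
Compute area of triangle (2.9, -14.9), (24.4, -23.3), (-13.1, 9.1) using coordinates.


Area = |x_A(y_B-y_C) + x_B(y_C-y_A) + x_C(y_A-y_B)|/2
= |(-93.96) + 585.6 + (-110.04)|/2
= 381.6/2 = 190.8

190.8


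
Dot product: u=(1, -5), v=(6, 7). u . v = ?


u . v = u_x*v_x + u_y*v_y = 1*6 + (-5)*7
= 6 + (-35) = -29

-29


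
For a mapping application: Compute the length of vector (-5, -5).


|u| = sqrt((-5)^2 + (-5)^2) = sqrt(50) = 7.0711

7.0711


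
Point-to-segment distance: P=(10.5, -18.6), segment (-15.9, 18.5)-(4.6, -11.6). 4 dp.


Project P onto AB: t = 1 (clamped to [0,1])
Closest point on segment: (4.6, -11.6)
Distance: 9.1548

9.1548


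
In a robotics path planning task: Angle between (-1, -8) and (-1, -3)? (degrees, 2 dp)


u.v = 25, |u| = sqrt(65) = 8.0623, |v| = sqrt(10) = 3.1623
cos(theta) = u.v/(|u||v|) = 25/sqrt(650) = 0.980581
theta = acos(0.980581) = 11.31 degrees

11.31 degrees


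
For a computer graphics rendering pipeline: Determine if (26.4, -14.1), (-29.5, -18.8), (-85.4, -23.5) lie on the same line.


Cross product: ((-29.5)-26.4)*((-23.5)-(-14.1)) - ((-18.8)-(-14.1))*((-85.4)-26.4)
= 0

Yes, collinear


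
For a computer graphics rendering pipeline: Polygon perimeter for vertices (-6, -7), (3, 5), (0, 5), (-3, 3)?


Sides: (-6, -7)->(3, 5): sqrt(225) = 15, (3, 5)->(0, 5): sqrt(9) = 3, (0, 5)->(-3, 3): sqrt(13) = 3.605551, (-3, 3)->(-6, -7): sqrt(109) = 10.440307
Sum = 32.045858
Perimeter = 32.0459

32.0459


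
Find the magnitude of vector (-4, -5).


|u| = sqrt((-4)^2 + (-5)^2) = sqrt(41) = 6.4031

6.4031


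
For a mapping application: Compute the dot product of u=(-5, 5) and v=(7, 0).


u . v = u_x*v_x + u_y*v_y = (-5)*7 + 5*0
= (-35) + 0 = -35

-35


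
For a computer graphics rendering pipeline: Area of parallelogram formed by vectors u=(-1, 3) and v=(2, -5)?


|u x v| = |(-1)*(-5) - 3*2|
= |5 - 6| = 1

1


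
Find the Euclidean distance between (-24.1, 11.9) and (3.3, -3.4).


dx=27.4, dy=-15.3
d^2 = 27.4^2 + (-15.3)^2 = 984.85
d = sqrt(984.85) = 31.3823

31.3823


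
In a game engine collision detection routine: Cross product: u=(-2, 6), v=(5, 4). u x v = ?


u x v = u_x*v_y - u_y*v_x = (-2)*4 - 6*5
= (-8) - 30 = -38

-38


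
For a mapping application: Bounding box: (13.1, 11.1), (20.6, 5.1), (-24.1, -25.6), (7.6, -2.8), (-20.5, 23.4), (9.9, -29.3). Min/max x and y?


x range: [-24.1, 20.6]
y range: [-29.3, 23.4]
Bounding box: (-24.1,-29.3) to (20.6,23.4)

(-24.1,-29.3) to (20.6,23.4)


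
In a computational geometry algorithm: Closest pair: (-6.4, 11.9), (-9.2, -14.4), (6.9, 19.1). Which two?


d(P0,P1) = 26.4486, d(P0,P2) = 15.1238, d(P1,P2) = 37.168
Closest: P0 and P2

Closest pair: (-6.4, 11.9) and (6.9, 19.1), distance = 15.1238


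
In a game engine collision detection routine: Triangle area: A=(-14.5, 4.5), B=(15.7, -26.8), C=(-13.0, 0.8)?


Area = |x_A(y_B-y_C) + x_B(y_C-y_A) + x_C(y_A-y_B)|/2
= |400.2 + (-58.09) + (-406.9)|/2
= 64.79/2 = 32.395

32.395


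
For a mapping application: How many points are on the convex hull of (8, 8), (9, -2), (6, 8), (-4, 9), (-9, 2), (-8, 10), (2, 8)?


Convex hull vertices (CCW): (-9, 2), (9, -2), (8, 8), (-8, 10)
Count = 4

4


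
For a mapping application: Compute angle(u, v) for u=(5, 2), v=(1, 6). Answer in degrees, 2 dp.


u.v = 17, |u| = sqrt(29) = 5.3852, |v| = sqrt(37) = 6.0828
cos(theta) = u.v/(|u||v|) = 17/sqrt(1073) = 0.518978
theta = acos(0.518978) = 58.74 degrees

58.74 degrees


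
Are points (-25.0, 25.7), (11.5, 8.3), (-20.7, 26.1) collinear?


Cross product: (11.5-(-25))*(26.1-25.7) - (8.3-25.7)*((-20.7)-(-25))
= 89.42

No, not collinear


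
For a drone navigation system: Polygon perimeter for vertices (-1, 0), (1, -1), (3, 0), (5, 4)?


Sides: (-1, 0)->(1, -1): sqrt(5) = 2.236068, (1, -1)->(3, 0): sqrt(5) = 2.236068, (3, 0)->(5, 4): sqrt(20) = 4.472136, (5, 4)->(-1, 0): sqrt(52) = 7.211103
Sum = 16.155375
Perimeter = 16.1554

16.1554


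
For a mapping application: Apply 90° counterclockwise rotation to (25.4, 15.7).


90° CCW: (x,y) -> (-y, x)
(25.4,15.7) -> (-15.7, 25.4)

(-15.7, 25.4)


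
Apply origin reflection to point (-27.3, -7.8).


Reflection over origin: (x,y) -> (-x,-y)
(-27.3, -7.8) -> (27.3, 7.8)

(27.3, 7.8)


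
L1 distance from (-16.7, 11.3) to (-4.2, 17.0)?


|(-16.7)-(-4.2)| + |11.3-17| = 12.5 + 5.7 = 18.2

18.2


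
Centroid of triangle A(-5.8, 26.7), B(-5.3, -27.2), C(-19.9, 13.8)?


Centroid = ((x_A+x_B+x_C)/3, (y_A+y_B+y_C)/3)
= (((-5.8)+(-5.3)+(-19.9))/3, (26.7+(-27.2)+13.8)/3)
= (-10.3333, 4.4333)

(-10.3333, 4.4333)


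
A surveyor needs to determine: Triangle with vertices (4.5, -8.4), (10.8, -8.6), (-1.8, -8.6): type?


Side lengths squared: AB^2=39.73, BC^2=158.76, CA^2=39.73
Sorted: [39.73, 39.73, 158.76]
By sides: Isosceles, By angles: Obtuse

Isosceles, Obtuse


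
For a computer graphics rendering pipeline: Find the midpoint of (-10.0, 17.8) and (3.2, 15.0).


M = (((-10)+3.2)/2, (17.8+15)/2)
= (-3.4, 16.4)

(-3.4, 16.4)


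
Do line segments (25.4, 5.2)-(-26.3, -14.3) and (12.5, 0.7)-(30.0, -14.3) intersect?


Cross products: d1=272.25, d2=-844.5, d3=-18.9, d4=1097.85
d1*d2 < 0 and d3*d4 < 0? yes

Yes, they intersect


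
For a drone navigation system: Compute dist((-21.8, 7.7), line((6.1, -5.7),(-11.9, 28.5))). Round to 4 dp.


|cross product| = 712.98
|line direction| = sqrt(1493.64) = 38.6476
Distance = 712.98/sqrt(1493.64) = 18.4482

18.4482


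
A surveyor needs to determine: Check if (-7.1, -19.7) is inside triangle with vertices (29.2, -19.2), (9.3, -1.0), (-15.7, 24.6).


Cross products: AB x AP = 670.61, BC x BP = 887.34, CA x CP = -1612.39
All same sign? no

No, outside


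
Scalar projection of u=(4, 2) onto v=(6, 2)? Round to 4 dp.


u.v = 28, |v| = sqrt(40) = 6.3246
Scalar projection = u.v / |v| = 28 / sqrt(40) = 4.4272

4.4272


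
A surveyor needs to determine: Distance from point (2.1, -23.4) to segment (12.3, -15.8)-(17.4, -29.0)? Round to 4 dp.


Project P onto AB: t = 0.2412 (clamped to [0,1])
Closest point on segment: (13.5301, -18.9838)
Distance: 12.2536

12.2536


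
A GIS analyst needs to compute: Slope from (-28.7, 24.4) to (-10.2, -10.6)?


slope = (y2-y1)/(x2-x1) = ((-10.6)-24.4)/((-10.2)-(-28.7)) = (-35)/18.5 = -1.8919

-1.8919


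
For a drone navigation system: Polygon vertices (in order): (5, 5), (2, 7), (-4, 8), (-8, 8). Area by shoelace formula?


Shoelace sum: (5*7 - 2*5) + (2*8 - (-4)*7) + ((-4)*8 - (-8)*8) + ((-8)*5 - 5*8)
= 21
Area = |21|/2 = 10.5

10.5


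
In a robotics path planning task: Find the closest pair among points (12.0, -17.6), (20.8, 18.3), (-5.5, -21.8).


d(P0,P1) = 36.9628, d(P0,P2) = 17.9969, d(P1,P2) = 47.9552
Closest: P0 and P2

Closest pair: (12.0, -17.6) and (-5.5, -21.8), distance = 17.9969


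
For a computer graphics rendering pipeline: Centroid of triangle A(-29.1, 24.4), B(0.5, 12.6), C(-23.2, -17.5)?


Centroid = ((x_A+x_B+x_C)/3, (y_A+y_B+y_C)/3)
= (((-29.1)+0.5+(-23.2))/3, (24.4+12.6+(-17.5))/3)
= (-17.2667, 6.5)

(-17.2667, 6.5)


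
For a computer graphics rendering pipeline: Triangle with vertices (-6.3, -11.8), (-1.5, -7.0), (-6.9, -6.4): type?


Side lengths squared: AB^2=46.08, BC^2=29.52, CA^2=29.52
Sorted: [29.52, 29.52, 46.08]
By sides: Isosceles, By angles: Acute

Isosceles, Acute


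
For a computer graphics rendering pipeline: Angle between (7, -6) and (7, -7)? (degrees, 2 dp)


u.v = 91, |u| = sqrt(85) = 9.2195, |v| = sqrt(98) = 9.8995
cos(theta) = u.v/(|u||v|) = 91/sqrt(8330) = 0.997054
theta = acos(0.997054) = 4.4 degrees

4.4 degrees


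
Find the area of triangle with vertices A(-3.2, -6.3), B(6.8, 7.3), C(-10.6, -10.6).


Area = |x_A(y_B-y_C) + x_B(y_C-y_A) + x_C(y_A-y_B)|/2
= |(-57.28) + (-29.24) + 144.16|/2
= 57.64/2 = 28.82

28.82


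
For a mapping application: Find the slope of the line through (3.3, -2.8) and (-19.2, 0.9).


slope = (y2-y1)/(x2-x1) = (0.9-(-2.8))/((-19.2)-3.3) = 3.7/(-22.5) = -0.1644

-0.1644


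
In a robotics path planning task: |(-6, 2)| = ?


|u| = sqrt((-6)^2 + 2^2) = sqrt(40) = 6.3246

6.3246


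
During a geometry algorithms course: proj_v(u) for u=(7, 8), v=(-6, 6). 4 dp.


u.v = 6, |v| = sqrt(72) = 8.4853
Scalar projection = u.v / |v| = 6 / sqrt(72) = 0.7071

0.7071


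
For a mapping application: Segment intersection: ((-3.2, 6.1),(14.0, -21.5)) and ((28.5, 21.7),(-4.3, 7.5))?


Cross products: d1=61.54, d2=1211.06, d3=1143.24, d4=-6.28
d1*d2 < 0 and d3*d4 < 0? no

No, they don't intersect


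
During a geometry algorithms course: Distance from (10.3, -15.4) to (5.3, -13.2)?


dx=-5, dy=2.2
d^2 = (-5)^2 + 2.2^2 = 29.84
d = sqrt(29.84) = 5.4626

5.4626


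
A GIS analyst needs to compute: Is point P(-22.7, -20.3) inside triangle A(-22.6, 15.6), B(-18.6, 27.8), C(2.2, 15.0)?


Cross products: AB x AP = -142.38, BC x BP = -1052.96, CA x CP = 890.38
All same sign? no

No, outside


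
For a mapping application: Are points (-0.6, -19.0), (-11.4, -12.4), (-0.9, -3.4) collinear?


Cross product: ((-11.4)-(-0.6))*((-3.4)-(-19)) - ((-12.4)-(-19))*((-0.9)-(-0.6))
= -166.5

No, not collinear


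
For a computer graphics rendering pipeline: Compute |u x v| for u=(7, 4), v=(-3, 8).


|u x v| = |7*8 - 4*(-3)|
= |56 - (-12)| = 68

68


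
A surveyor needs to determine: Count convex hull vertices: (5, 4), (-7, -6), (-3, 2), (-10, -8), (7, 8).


Convex hull vertices (CCW): (-10, -8), (-7, -6), (5, 4), (7, 8), (-3, 2)
Count = 5

5


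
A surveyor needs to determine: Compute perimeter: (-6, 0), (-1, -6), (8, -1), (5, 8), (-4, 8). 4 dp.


Sides: (-6, 0)->(-1, -6): sqrt(61) = 7.81025, (-1, -6)->(8, -1): sqrt(106) = 10.29563, (8, -1)->(5, 8): sqrt(90) = 9.486833, (5, 8)->(-4, 8): sqrt(81) = 9, (-4, 8)->(-6, 0): sqrt(68) = 8.246211
Sum = 44.838924
Perimeter = 44.8389

44.8389


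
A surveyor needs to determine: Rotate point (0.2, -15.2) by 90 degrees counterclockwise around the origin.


90° CCW: (x,y) -> (-y, x)
(0.2,-15.2) -> (15.2, 0.2)

(15.2, 0.2)


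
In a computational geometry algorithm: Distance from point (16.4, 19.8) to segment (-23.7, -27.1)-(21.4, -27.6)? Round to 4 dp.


Project P onto AB: t = 0.8775 (clamped to [0,1])
Closest point on segment: (15.8752, -27.5387)
Distance: 47.3417

47.3417


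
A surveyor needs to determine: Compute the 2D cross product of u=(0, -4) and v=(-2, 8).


u x v = u_x*v_y - u_y*v_x = 0*8 - (-4)*(-2)
= 0 - 8 = -8

-8


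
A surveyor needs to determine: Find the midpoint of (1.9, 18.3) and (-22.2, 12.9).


M = ((1.9+(-22.2))/2, (18.3+12.9)/2)
= (-10.15, 15.6)

(-10.15, 15.6)


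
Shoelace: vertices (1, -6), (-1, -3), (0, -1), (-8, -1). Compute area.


Shoelace sum: (1*(-3) - (-1)*(-6)) + ((-1)*(-1) - 0*(-3)) + (0*(-1) - (-8)*(-1)) + ((-8)*(-6) - 1*(-1))
= 33
Area = |33|/2 = 16.5

16.5


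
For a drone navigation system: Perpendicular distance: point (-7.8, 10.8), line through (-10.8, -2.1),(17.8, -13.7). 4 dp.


|cross product| = 403.74
|line direction| = sqrt(952.52) = 30.8629
Distance = 403.74/sqrt(952.52) = 13.0817

13.0817


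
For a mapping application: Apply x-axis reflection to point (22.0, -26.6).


Reflection over x-axis: (x,y) -> (x,-y)
(22, -26.6) -> (22, 26.6)

(22, 26.6)


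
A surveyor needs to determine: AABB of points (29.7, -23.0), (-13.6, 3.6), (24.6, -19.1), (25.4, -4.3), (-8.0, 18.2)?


x range: [-13.6, 29.7]
y range: [-23, 18.2]
Bounding box: (-13.6,-23) to (29.7,18.2)

(-13.6,-23) to (29.7,18.2)


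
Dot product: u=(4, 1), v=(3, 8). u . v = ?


u . v = u_x*v_x + u_y*v_y = 4*3 + 1*8
= 12 + 8 = 20

20


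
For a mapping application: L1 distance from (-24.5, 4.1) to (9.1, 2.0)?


|(-24.5)-9.1| + |4.1-2| = 33.6 + 2.1 = 35.7

35.7


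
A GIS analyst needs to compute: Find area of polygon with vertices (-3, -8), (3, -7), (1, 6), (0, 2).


Shoelace sum: ((-3)*(-7) - 3*(-8)) + (3*6 - 1*(-7)) + (1*2 - 0*6) + (0*(-8) - (-3)*2)
= 78
Area = |78|/2 = 39

39


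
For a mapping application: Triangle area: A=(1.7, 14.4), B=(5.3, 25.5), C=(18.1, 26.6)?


Area = |x_A(y_B-y_C) + x_B(y_C-y_A) + x_C(y_A-y_B)|/2
= |(-1.87) + 64.66 + (-200.91)|/2
= 138.12/2 = 69.06

69.06


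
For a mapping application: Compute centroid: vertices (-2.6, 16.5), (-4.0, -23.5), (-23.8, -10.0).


Centroid = ((x_A+x_B+x_C)/3, (y_A+y_B+y_C)/3)
= (((-2.6)+(-4)+(-23.8))/3, (16.5+(-23.5)+(-10))/3)
= (-10.1333, -5.6667)

(-10.1333, -5.6667)


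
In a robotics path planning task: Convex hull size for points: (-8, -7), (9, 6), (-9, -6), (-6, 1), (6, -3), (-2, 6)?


Convex hull vertices (CCW): (-9, -6), (-8, -7), (6, -3), (9, 6), (-2, 6), (-6, 1)
Count = 6

6


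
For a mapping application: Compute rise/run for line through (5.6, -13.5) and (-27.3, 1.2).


slope = (y2-y1)/(x2-x1) = (1.2-(-13.5))/((-27.3)-5.6) = 14.7/(-32.9) = -0.4468

-0.4468


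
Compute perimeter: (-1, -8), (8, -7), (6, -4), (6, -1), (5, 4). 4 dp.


Sides: (-1, -8)->(8, -7): sqrt(82) = 9.055385, (8, -7)->(6, -4): sqrt(13) = 3.605551, (6, -4)->(6, -1): sqrt(9) = 3, (6, -1)->(5, 4): sqrt(26) = 5.09902, (5, 4)->(-1, -8): sqrt(180) = 13.416408
Sum = 34.176364
Perimeter = 34.1764

34.1764


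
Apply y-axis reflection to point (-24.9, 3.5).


Reflection over y-axis: (x,y) -> (-x,y)
(-24.9, 3.5) -> (24.9, 3.5)

(24.9, 3.5)


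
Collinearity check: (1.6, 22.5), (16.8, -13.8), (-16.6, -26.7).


Cross product: (16.8-1.6)*((-26.7)-22.5) - ((-13.8)-22.5)*((-16.6)-1.6)
= -1408.5

No, not collinear


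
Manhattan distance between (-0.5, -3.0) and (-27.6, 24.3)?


|(-0.5)-(-27.6)| + |(-3)-24.3| = 27.1 + 27.3 = 54.4

54.4


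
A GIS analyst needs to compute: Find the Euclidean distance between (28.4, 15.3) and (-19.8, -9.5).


dx=-48.2, dy=-24.8
d^2 = (-48.2)^2 + (-24.8)^2 = 2938.28
d = sqrt(2938.28) = 54.2059

54.2059


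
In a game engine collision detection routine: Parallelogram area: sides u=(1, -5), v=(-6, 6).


|u x v| = |1*6 - (-5)*(-6)|
= |6 - 30| = 24

24


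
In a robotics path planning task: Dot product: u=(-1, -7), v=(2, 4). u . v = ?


u . v = u_x*v_x + u_y*v_y = (-1)*2 + (-7)*4
= (-2) + (-28) = -30

-30


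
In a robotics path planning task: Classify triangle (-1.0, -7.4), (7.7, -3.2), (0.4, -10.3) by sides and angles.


Side lengths squared: AB^2=93.33, BC^2=103.7, CA^2=10.37
Sorted: [10.37, 93.33, 103.7]
By sides: Scalene, By angles: Right

Scalene, Right


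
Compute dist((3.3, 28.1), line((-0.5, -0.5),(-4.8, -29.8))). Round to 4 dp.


|cross product| = 11.64
|line direction| = sqrt(876.98) = 29.6138
Distance = 11.64/sqrt(876.98) = 0.3931

0.3931


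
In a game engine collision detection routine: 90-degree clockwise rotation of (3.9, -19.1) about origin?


90° CW: (x,y) -> (y, -x)
(3.9,-19.1) -> (-19.1, -3.9)

(-19.1, -3.9)
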